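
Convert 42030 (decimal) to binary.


Divide by 2 repeatedly:
42030 ÷ 2 = 21015 remainder 0
21015 ÷ 2 = 10507 remainder 1
10507 ÷ 2 = 5253 remainder 1
5253 ÷ 2 = 2626 remainder 1
2626 ÷ 2 = 1313 remainder 0
1313 ÷ 2 = 656 remainder 1
656 ÷ 2 = 328 remainder 0
328 ÷ 2 = 164 remainder 0
164 ÷ 2 = 82 remainder 0
82 ÷ 2 = 41 remainder 0
41 ÷ 2 = 20 remainder 1
20 ÷ 2 = 10 remainder 0
10 ÷ 2 = 5 remainder 0
5 ÷ 2 = 2 remainder 1
2 ÷ 2 = 1 remainder 0
1 ÷ 2 = 0 remainder 1
Reading remainders bottom-up:
= 1010010000101110


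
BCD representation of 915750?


Each digit → 4-bit binary:
  9 → 1001
  1 → 0001
  5 → 0101
  7 → 0111
  5 → 0101
  0 → 0000
= 1001 0001 0101 0111 0101 0000


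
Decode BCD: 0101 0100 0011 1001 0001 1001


Each 4-bit group → digit:
  0101 → 5
  0100 → 4
  0011 → 3
  1001 → 9
  0001 → 1
  1001 → 9
= 543919


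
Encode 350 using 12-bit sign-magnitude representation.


Sign bit: 0 (positive)
Magnitude: 350 = 00101011110
= 000101011110


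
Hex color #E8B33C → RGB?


Hex: #E8B33C
R = E8₁₆ = 232
G = B3₁₆ = 179
B = 3C₁₆ = 60
= RGB(232, 179, 60)


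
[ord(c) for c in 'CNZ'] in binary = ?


String: 'CNZ'  (3 characters)
Per-character ASCII lookup:
  'C': uppercase starts at 65: 'C' = 65 + 2 = 67 → 1000011
  'N': uppercase starts at 65: 'N' = 65 + 13 = 78 → 1001110
  'Z': uppercase starts at 65: 'Z' = 65 + 25 = 90 → 1011010
= 1000011 1001110 1011010


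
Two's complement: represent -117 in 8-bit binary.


Original: 01110101
Step 1 - Invert all bits: 10001010
Step 2 - Add 1: 10001010 + 1
= 10001011 (represents -117)


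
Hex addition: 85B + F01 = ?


Align and add column by column (LSB to MSB, each column mod 16 with carry):
  085B
+ 0F01
  ----
  col 0: B(11) + 1(1) + 0 (carry in) = 12 → C(12), carry out 0
  col 1: 5(5) + 0(0) + 0 (carry in) = 5 → 5(5), carry out 0
  col 2: 8(8) + F(15) + 0 (carry in) = 23 → 7(7), carry out 1
  col 3: 0(0) + 0(0) + 1 (carry in) = 1 → 1(1), carry out 0
Reading digits MSB→LSB: 175C
Strip leading zeros: 175C
= 0x175C


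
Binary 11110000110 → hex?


Group into 4-bit nibbles: 011110000110
  0111 = 7
  1000 = 8
  0110 = 6
= 0x786


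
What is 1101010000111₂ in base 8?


Group into 3-bit groups: 001101010000111
  001 = 1
  101 = 5
  010 = 2
  000 = 0
  111 = 7
= 0o15207


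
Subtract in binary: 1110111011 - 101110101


Align and subtract column by column (LSB to MSB, borrowing when needed):
  1110111011
- 0101110101
  ----------
  col 0: (1 - 0 borrow-in) - 1 → 1 - 1 = 0, borrow out 0
  col 1: (1 - 0 borrow-in) - 0 → 1 - 0 = 1, borrow out 0
  col 2: (0 - 0 borrow-in) - 1 → borrow from next column: (0+2) - 1 = 1, borrow out 1
  col 3: (1 - 1 borrow-in) - 0 → 0 - 0 = 0, borrow out 0
  col 4: (1 - 0 borrow-in) - 1 → 1 - 1 = 0, borrow out 0
  col 5: (1 - 0 borrow-in) - 1 → 1 - 1 = 0, borrow out 0
  col 6: (0 - 0 borrow-in) - 1 → borrow from next column: (0+2) - 1 = 1, borrow out 1
  col 7: (1 - 1 borrow-in) - 0 → 0 - 0 = 0, borrow out 0
  col 8: (1 - 0 borrow-in) - 1 → 1 - 1 = 0, borrow out 0
  col 9: (1 - 0 borrow-in) - 0 → 1 - 0 = 1, borrow out 0
Reading bits MSB→LSB: 1001000110
Strip leading zeros: 1001000110
= 1001000110


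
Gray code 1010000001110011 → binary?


Gray code: 1010000001110011
MSB stays the same: 1
Each subsequent bit = prev_binary XOR current_gray:
  B[1] = 1 XOR 0 = 1
  B[2] = 1 XOR 1 = 0
  B[3] = 0 XOR 0 = 0
  B[4] = 0 XOR 0 = 0
  B[5] = 0 XOR 0 = 0
  B[6] = 0 XOR 0 = 0
  B[7] = 0 XOR 0 = 0
  B[8] = 0 XOR 0 = 0
  B[9] = 0 XOR 1 = 1
  B[10] = 1 XOR 1 = 0
  B[11] = 0 XOR 1 = 1
  B[12] = 1 XOR 0 = 1
  B[13] = 1 XOR 0 = 1
  B[14] = 1 XOR 1 = 0
  B[15] = 0 XOR 1 = 1
= 1100000001011101 (49245 decimal)


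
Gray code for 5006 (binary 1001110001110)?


Binary: 1001110001110
Gray code: G = B XOR (B >> 1)
B >> 1 = 0100111000111
1001110001110 XOR 0100111000111:
  1 XOR 0 = 1
  0 XOR 1 = 1
  0 XOR 0 = 0
  1 XOR 0 = 1
  1 XOR 1 = 0
  1 XOR 1 = 0
  0 XOR 1 = 1
  0 XOR 0 = 0
  0 XOR 0 = 0
  1 XOR 0 = 1
  1 XOR 1 = 0
  1 XOR 1 = 0
  0 XOR 1 = 1
= 1101001001001


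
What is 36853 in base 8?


Divide by 8 repeatedly:
36853 ÷ 8 = 4606 remainder 5
4606 ÷ 8 = 575 remainder 6
575 ÷ 8 = 71 remainder 7
71 ÷ 8 = 8 remainder 7
8 ÷ 8 = 1 remainder 0
1 ÷ 8 = 0 remainder 1
Reading remainders bottom-up:
= 0o107765


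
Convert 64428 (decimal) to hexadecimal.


Divide by 16 repeatedly:
64428 ÷ 16 = 4026 remainder 12 (C)
4026 ÷ 16 = 251 remainder 10 (A)
251 ÷ 16 = 15 remainder 11 (B)
15 ÷ 16 = 0 remainder 15 (F)
Reading remainders bottom-up:
= 0xFBAC


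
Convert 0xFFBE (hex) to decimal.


Positional values:
Position 0: E × 16^0 = 14 × 1 = 14
Position 1: B × 16^1 = 11 × 16 = 176
Position 2: F × 16^2 = 15 × 256 = 3840
Position 3: F × 16^3 = 15 × 4096 = 61440
Sum = 14 + 176 + 3840 + 61440
= 65470


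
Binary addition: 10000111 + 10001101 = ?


Align and add column by column (LSB to MSB, carry propagating):
  010000111
+ 010001101
  ---------
  col 0: 1 + 1 + 0 (carry in) = 2 → bit 0, carry out 1
  col 1: 1 + 0 + 1 (carry in) = 2 → bit 0, carry out 1
  col 2: 1 + 1 + 1 (carry in) = 3 → bit 1, carry out 1
  col 3: 0 + 1 + 1 (carry in) = 2 → bit 0, carry out 1
  col 4: 0 + 0 + 1 (carry in) = 1 → bit 1, carry out 0
  col 5: 0 + 0 + 0 (carry in) = 0 → bit 0, carry out 0
  col 6: 0 + 0 + 0 (carry in) = 0 → bit 0, carry out 0
  col 7: 1 + 1 + 0 (carry in) = 2 → bit 0, carry out 1
  col 8: 0 + 0 + 1 (carry in) = 1 → bit 1, carry out 0
Reading bits MSB→LSB: 100010100
Strip leading zeros: 100010100
= 100010100


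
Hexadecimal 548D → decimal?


Positional values:
Position 0: D × 16^0 = 13 × 1 = 13
Position 1: 8 × 16^1 = 8 × 16 = 128
Position 2: 4 × 16^2 = 4 × 256 = 1024
Position 3: 5 × 16^3 = 5 × 4096 = 20480
Sum = 13 + 128 + 1024 + 20480
= 21645


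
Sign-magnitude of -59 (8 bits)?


Sign bit: 1 (negative)
Magnitude: 59 = 0111011
= 10111011


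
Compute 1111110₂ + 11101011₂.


Align and add column by column (LSB to MSB, carry propagating):
  001111110
+ 011101011
  ---------
  col 0: 0 + 1 + 0 (carry in) = 1 → bit 1, carry out 0
  col 1: 1 + 1 + 0 (carry in) = 2 → bit 0, carry out 1
  col 2: 1 + 0 + 1 (carry in) = 2 → bit 0, carry out 1
  col 3: 1 + 1 + 1 (carry in) = 3 → bit 1, carry out 1
  col 4: 1 + 0 + 1 (carry in) = 2 → bit 0, carry out 1
  col 5: 1 + 1 + 1 (carry in) = 3 → bit 1, carry out 1
  col 6: 1 + 1 + 1 (carry in) = 3 → bit 1, carry out 1
  col 7: 0 + 1 + 1 (carry in) = 2 → bit 0, carry out 1
  col 8: 0 + 0 + 1 (carry in) = 1 → bit 1, carry out 0
Reading bits MSB→LSB: 101101001
Strip leading zeros: 101101001
= 101101001


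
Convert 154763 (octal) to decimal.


Positional values:
Position 0: 3 × 8^0 = 3
Position 1: 6 × 8^1 = 48
Position 2: 7 × 8^2 = 448
Position 3: 4 × 8^3 = 2048
Position 4: 5 × 8^4 = 20480
Position 5: 1 × 8^5 = 32768
Sum = 3 + 48 + 448 + 2048 + 20480 + 32768
= 55795


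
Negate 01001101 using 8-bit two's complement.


Original: 01001101
Step 1 - Invert all bits: 10110010
Step 2 - Add 1: 10110010 + 1
= 10110011 (represents -77)


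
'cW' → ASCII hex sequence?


String: 'cW'  (2 characters)
Per-character ASCII lookup:
  'c': lowercase starts at 97: 'c' = 97 + 2 = 99 → 0x63
  'W': uppercase starts at 65: 'W' = 65 + 22 = 87 → 0x57
= 0x63 0x57


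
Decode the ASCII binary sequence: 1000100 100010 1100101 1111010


Codes (binary): 1000100 100010 1100101 1111010
Per-code ASCII lookup:
  1000100 = 68  (range 65-90: uppercase, 68 - 65 = 3) → 'D'
  100010 = 34  (special character) → '"'
  1100101 = 101  (range 97-122: lowercase, 101 - 97 = 4) → 'e'
  1111010 = 122  (range 97-122: lowercase, 122 - 97 = 25) → 'z'
= 'D"ez'


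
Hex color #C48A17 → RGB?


Hex: #C48A17
R = C4₁₆ = 196
G = 8A₁₆ = 138
B = 17₁₆ = 23
= RGB(196, 138, 23)


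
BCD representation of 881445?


Each digit → 4-bit binary:
  8 → 1000
  8 → 1000
  1 → 0001
  4 → 0100
  4 → 0100
  5 → 0101
= 1000 1000 0001 0100 0100 0101


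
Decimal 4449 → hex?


Divide by 16 repeatedly:
4449 ÷ 16 = 278 remainder 1 (1)
278 ÷ 16 = 17 remainder 6 (6)
17 ÷ 16 = 1 remainder 1 (1)
1 ÷ 16 = 0 remainder 1 (1)
Reading remainders bottom-up:
= 0x1161


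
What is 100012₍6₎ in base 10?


Positional values (base 6):
  2 × 6^0 = 2 × 1 = 2
  1 × 6^1 = 1 × 6 = 6
  0 × 6^2 = 0 × 36 = 0
  0 × 6^3 = 0 × 216 = 0
  0 × 6^4 = 0 × 1296 = 0
  1 × 6^5 = 1 × 7776 = 7776
Sum = 2 + 6 + 0 + 0 + 0 + 7776
= 7784


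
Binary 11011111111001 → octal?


Group into 3-bit groups: 011011111111001
  011 = 3
  011 = 3
  111 = 7
  111 = 7
  001 = 1
= 0o33771


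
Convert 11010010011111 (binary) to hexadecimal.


Group into 4-bit nibbles: 0011010010011111
  0011 = 3
  0100 = 4
  1001 = 9
  1111 = F
= 0x349F


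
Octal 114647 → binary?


Each octal digit → 3 binary bits:
  1 = 001
  1 = 001
  4 = 100
  6 = 110
  4 = 100
  7 = 111
Concatenate: 001 001 100 110 100 111
= 001001100110100111


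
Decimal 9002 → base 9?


Divide by 9 repeatedly:
9002 ÷ 9 = 1000 remainder 2
1000 ÷ 9 = 111 remainder 1
111 ÷ 9 = 12 remainder 3
12 ÷ 9 = 1 remainder 3
1 ÷ 9 = 0 remainder 1
Reading remainders bottom-up:
= 13312


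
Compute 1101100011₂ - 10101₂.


Align and subtract column by column (LSB to MSB, borrowing when needed):
  1101100011
- 0000010101
  ----------
  col 0: (1 - 0 borrow-in) - 1 → 1 - 1 = 0, borrow out 0
  col 1: (1 - 0 borrow-in) - 0 → 1 - 0 = 1, borrow out 0
  col 2: (0 - 0 borrow-in) - 1 → borrow from next column: (0+2) - 1 = 1, borrow out 1
  col 3: (0 - 1 borrow-in) - 0 → borrow from next column: (-1+2) - 0 = 1, borrow out 1
  col 4: (0 - 1 borrow-in) - 1 → borrow from next column: (-1+2) - 1 = 0, borrow out 1
  col 5: (1 - 1 borrow-in) - 0 → 0 - 0 = 0, borrow out 0
  col 6: (1 - 0 borrow-in) - 0 → 1 - 0 = 1, borrow out 0
  col 7: (0 - 0 borrow-in) - 0 → 0 - 0 = 0, borrow out 0
  col 8: (1 - 0 borrow-in) - 0 → 1 - 0 = 1, borrow out 0
  col 9: (1 - 0 borrow-in) - 0 → 1 - 0 = 1, borrow out 0
Reading bits MSB→LSB: 1101001110
Strip leading zeros: 1101001110
= 1101001110


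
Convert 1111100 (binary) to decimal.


Positional values:
Bit 2: 1 × 2^2 = 4
Bit 3: 1 × 2^3 = 8
Bit 4: 1 × 2^4 = 16
Bit 5: 1 × 2^5 = 32
Bit 6: 1 × 2^6 = 64
Sum = 4 + 8 + 16 + 32 + 64
= 124


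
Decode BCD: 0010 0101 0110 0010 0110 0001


Each 4-bit group → digit:
  0010 → 2
  0101 → 5
  0110 → 6
  0010 → 2
  0110 → 6
  0001 → 1
= 256261


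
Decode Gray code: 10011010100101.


Gray code: 10011010100101
MSB stays the same: 1
Each subsequent bit = prev_binary XOR current_gray:
  B[1] = 1 XOR 0 = 1
  B[2] = 1 XOR 0 = 1
  B[3] = 1 XOR 1 = 0
  B[4] = 0 XOR 1 = 1
  B[5] = 1 XOR 0 = 1
  B[6] = 1 XOR 1 = 0
  B[7] = 0 XOR 0 = 0
  B[8] = 0 XOR 1 = 1
  B[9] = 1 XOR 0 = 1
  B[10] = 1 XOR 0 = 1
  B[11] = 1 XOR 1 = 0
  B[12] = 0 XOR 0 = 0
  B[13] = 0 XOR 1 = 1
= 11101100111001 (15161 decimal)


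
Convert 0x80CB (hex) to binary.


Each hex digit → 4 binary bits:
  8 = 1000
  0 = 0000
  C = 1100
  B = 1011
Concatenate: 1000 0000 1100 1011
= 1000000011001011


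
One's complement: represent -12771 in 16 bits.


Original: 0011000111100011
Invert all bits:
  bit 0: 0 → 1
  bit 1: 0 → 1
  bit 2: 1 → 0
  bit 3: 1 → 0
  bit 4: 0 → 1
  bit 5: 0 → 1
  bit 6: 0 → 1
  bit 7: 1 → 0
  bit 8: 1 → 0
  bit 9: 1 → 0
  bit 10: 1 → 0
  bit 11: 0 → 1
  bit 12: 0 → 1
  bit 13: 0 → 1
  bit 14: 1 → 0
  bit 15: 1 → 0
= 1100111000011100


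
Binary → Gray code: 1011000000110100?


Binary: 1011000000110100
Gray code: G = B XOR (B >> 1)
B >> 1 = 0101100000011010
1011000000110100 XOR 0101100000011010:
  1 XOR 0 = 1
  0 XOR 1 = 1
  1 XOR 0 = 1
  1 XOR 1 = 0
  0 XOR 1 = 1
  0 XOR 0 = 0
  0 XOR 0 = 0
  0 XOR 0 = 0
  0 XOR 0 = 0
  0 XOR 0 = 0
  1 XOR 0 = 1
  1 XOR 1 = 0
  0 XOR 1 = 1
  1 XOR 0 = 1
  0 XOR 1 = 1
  0 XOR 0 = 0
= 1110100000101110


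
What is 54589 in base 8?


Divide by 8 repeatedly:
54589 ÷ 8 = 6823 remainder 5
6823 ÷ 8 = 852 remainder 7
852 ÷ 8 = 106 remainder 4
106 ÷ 8 = 13 remainder 2
13 ÷ 8 = 1 remainder 5
1 ÷ 8 = 0 remainder 1
Reading remainders bottom-up:
= 0o152475


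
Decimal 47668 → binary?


Divide by 2 repeatedly:
47668 ÷ 2 = 23834 remainder 0
23834 ÷ 2 = 11917 remainder 0
11917 ÷ 2 = 5958 remainder 1
5958 ÷ 2 = 2979 remainder 0
2979 ÷ 2 = 1489 remainder 1
1489 ÷ 2 = 744 remainder 1
744 ÷ 2 = 372 remainder 0
372 ÷ 2 = 186 remainder 0
186 ÷ 2 = 93 remainder 0
93 ÷ 2 = 46 remainder 1
46 ÷ 2 = 23 remainder 0
23 ÷ 2 = 11 remainder 1
11 ÷ 2 = 5 remainder 1
5 ÷ 2 = 2 remainder 1
2 ÷ 2 = 1 remainder 0
1 ÷ 2 = 0 remainder 1
Reading remainders bottom-up:
= 1011101000110100


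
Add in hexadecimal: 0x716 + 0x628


Align and add column by column (LSB to MSB, each column mod 16 with carry):
  0716
+ 0628
  ----
  col 0: 6(6) + 8(8) + 0 (carry in) = 14 → E(14), carry out 0
  col 1: 1(1) + 2(2) + 0 (carry in) = 3 → 3(3), carry out 0
  col 2: 7(7) + 6(6) + 0 (carry in) = 13 → D(13), carry out 0
  col 3: 0(0) + 0(0) + 0 (carry in) = 0 → 0(0), carry out 0
Reading digits MSB→LSB: 0D3E
Strip leading zeros: D3E
= 0xD3E


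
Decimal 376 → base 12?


Divide by 12 repeatedly:
376 ÷ 12 = 31 remainder 4
31 ÷ 12 = 2 remainder 7
2 ÷ 12 = 0 remainder 2
Reading remainders bottom-up:
= 274


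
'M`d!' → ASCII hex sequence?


String: 'M`d!'  (4 characters)
Per-character ASCII lookup:
  'M': uppercase starts at 65: 'M' = 65 + 12 = 77 → 0x4D
  '`': special character: '`' = 96 → 0x60
  'd': lowercase starts at 97: 'd' = 97 + 3 = 100 → 0x64
  '!': special character: '!' = 33 → 0x21
= 0x4D 0x60 0x64 0x21


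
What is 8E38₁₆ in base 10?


Positional values:
Position 0: 8 × 16^0 = 8 × 1 = 8
Position 1: 3 × 16^1 = 3 × 16 = 48
Position 2: E × 16^2 = 14 × 256 = 3584
Position 3: 8 × 16^3 = 8 × 4096 = 32768
Sum = 8 + 48 + 3584 + 32768
= 36408


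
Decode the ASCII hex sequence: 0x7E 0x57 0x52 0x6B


Codes (hex): 0x7E 0x57 0x52 0x6B
Per-code ASCII lookup:
  0x7E = 126  (special character) → '~'
  0x57 = 87  (range 65-90: uppercase, 87 - 65 = 22) → 'W'
  0x52 = 82  (range 65-90: uppercase, 82 - 65 = 17) → 'R'
  0x6B = 107  (range 97-122: lowercase, 107 - 97 = 10) → 'k'
= '~WRk'


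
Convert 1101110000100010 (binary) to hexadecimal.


Group into 4-bit nibbles: 1101110000100010
  1101 = D
  1100 = C
  0010 = 2
  0010 = 2
= 0xDC22


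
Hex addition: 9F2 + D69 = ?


Align and add column by column (LSB to MSB, each column mod 16 with carry):
  09F2
+ 0D69
  ----
  col 0: 2(2) + 9(9) + 0 (carry in) = 11 → B(11), carry out 0
  col 1: F(15) + 6(6) + 0 (carry in) = 21 → 5(5), carry out 1
  col 2: 9(9) + D(13) + 1 (carry in) = 23 → 7(7), carry out 1
  col 3: 0(0) + 0(0) + 1 (carry in) = 1 → 1(1), carry out 0
Reading digits MSB→LSB: 175B
Strip leading zeros: 175B
= 0x175B


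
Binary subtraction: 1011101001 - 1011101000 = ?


Align and subtract column by column (LSB to MSB, borrowing when needed):
  1011101001
- 1011101000
  ----------
  col 0: (1 - 0 borrow-in) - 0 → 1 - 0 = 1, borrow out 0
  col 1: (0 - 0 borrow-in) - 0 → 0 - 0 = 0, borrow out 0
  col 2: (0 - 0 borrow-in) - 0 → 0 - 0 = 0, borrow out 0
  col 3: (1 - 0 borrow-in) - 1 → 1 - 1 = 0, borrow out 0
  col 4: (0 - 0 borrow-in) - 0 → 0 - 0 = 0, borrow out 0
  col 5: (1 - 0 borrow-in) - 1 → 1 - 1 = 0, borrow out 0
  col 6: (1 - 0 borrow-in) - 1 → 1 - 1 = 0, borrow out 0
  col 7: (1 - 0 borrow-in) - 1 → 1 - 1 = 0, borrow out 0
  col 8: (0 - 0 borrow-in) - 0 → 0 - 0 = 0, borrow out 0
  col 9: (1 - 0 borrow-in) - 1 → 1 - 1 = 0, borrow out 0
Reading bits MSB→LSB: 0000000001
Strip leading zeros: 1
= 1


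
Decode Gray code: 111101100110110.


Gray code: 111101100110110
MSB stays the same: 1
Each subsequent bit = prev_binary XOR current_gray:
  B[1] = 1 XOR 1 = 0
  B[2] = 0 XOR 1 = 1
  B[3] = 1 XOR 1 = 0
  B[4] = 0 XOR 0 = 0
  B[5] = 0 XOR 1 = 1
  B[6] = 1 XOR 1 = 0
  B[7] = 0 XOR 0 = 0
  B[8] = 0 XOR 0 = 0
  B[9] = 0 XOR 1 = 1
  B[10] = 1 XOR 1 = 0
  B[11] = 0 XOR 0 = 0
  B[12] = 0 XOR 1 = 1
  B[13] = 1 XOR 1 = 0
  B[14] = 0 XOR 0 = 0
= 101001000100100 (21028 decimal)


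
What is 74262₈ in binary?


Each octal digit → 3 binary bits:
  7 = 111
  4 = 100
  2 = 010
  6 = 110
  2 = 010
Concatenate: 111 100 010 110 010
= 111100010110010


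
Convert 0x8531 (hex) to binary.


Each hex digit → 4 binary bits:
  8 = 1000
  5 = 0101
  3 = 0011
  1 = 0001
Concatenate: 1000 0101 0011 0001
= 1000010100110001


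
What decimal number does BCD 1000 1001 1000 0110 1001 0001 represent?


Each 4-bit group → digit:
  1000 → 8
  1001 → 9
  1000 → 8
  0110 → 6
  1001 → 9
  0001 → 1
= 898691


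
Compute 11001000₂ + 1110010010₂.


Align and add column by column (LSB to MSB, carry propagating):
  00011001000
+ 01110010010
  -----------
  col 0: 0 + 0 + 0 (carry in) = 0 → bit 0, carry out 0
  col 1: 0 + 1 + 0 (carry in) = 1 → bit 1, carry out 0
  col 2: 0 + 0 + 0 (carry in) = 0 → bit 0, carry out 0
  col 3: 1 + 0 + 0 (carry in) = 1 → bit 1, carry out 0
  col 4: 0 + 1 + 0 (carry in) = 1 → bit 1, carry out 0
  col 5: 0 + 0 + 0 (carry in) = 0 → bit 0, carry out 0
  col 6: 1 + 0 + 0 (carry in) = 1 → bit 1, carry out 0
  col 7: 1 + 1 + 0 (carry in) = 2 → bit 0, carry out 1
  col 8: 0 + 1 + 1 (carry in) = 2 → bit 0, carry out 1
  col 9: 0 + 1 + 1 (carry in) = 2 → bit 0, carry out 1
  col 10: 0 + 0 + 1 (carry in) = 1 → bit 1, carry out 0
Reading bits MSB→LSB: 10001011010
Strip leading zeros: 10001011010
= 10001011010


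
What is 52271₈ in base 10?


Positional values:
Position 0: 1 × 8^0 = 1
Position 1: 7 × 8^1 = 56
Position 2: 2 × 8^2 = 128
Position 3: 2 × 8^3 = 1024
Position 4: 5 × 8^4 = 20480
Sum = 1 + 56 + 128 + 1024 + 20480
= 21689


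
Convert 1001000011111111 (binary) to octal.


Group into 3-bit groups: 001001000011111111
  001 = 1
  001 = 1
  000 = 0
  011 = 3
  111 = 7
  111 = 7
= 0o110377


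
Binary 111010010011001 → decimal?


Positional values:
Bit 0: 1 × 2^0 = 1
Bit 3: 1 × 2^3 = 8
Bit 4: 1 × 2^4 = 16
Bit 7: 1 × 2^7 = 128
Bit 10: 1 × 2^10 = 1024
Bit 12: 1 × 2^12 = 4096
Bit 13: 1 × 2^13 = 8192
Bit 14: 1 × 2^14 = 16384
Sum = 1 + 8 + 16 + 128 + 1024 + 4096 + 8192 + 16384
= 29849


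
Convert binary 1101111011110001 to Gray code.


Binary: 1101111011110001
Gray code: G = B XOR (B >> 1)
B >> 1 = 0110111101111000
1101111011110001 XOR 0110111101111000:
  1 XOR 0 = 1
  1 XOR 1 = 0
  0 XOR 1 = 1
  1 XOR 0 = 1
  1 XOR 1 = 0
  1 XOR 1 = 0
  1 XOR 1 = 0
  0 XOR 1 = 1
  1 XOR 0 = 1
  1 XOR 1 = 0
  1 XOR 1 = 0
  1 XOR 1 = 0
  0 XOR 1 = 1
  0 XOR 0 = 0
  0 XOR 0 = 0
  1 XOR 0 = 1
= 1011000110001001


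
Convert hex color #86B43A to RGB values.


Hex: #86B43A
R = 86₁₆ = 134
G = B4₁₆ = 180
B = 3A₁₆ = 58
= RGB(134, 180, 58)


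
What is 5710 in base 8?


Divide by 8 repeatedly:
5710 ÷ 8 = 713 remainder 6
713 ÷ 8 = 89 remainder 1
89 ÷ 8 = 11 remainder 1
11 ÷ 8 = 1 remainder 3
1 ÷ 8 = 0 remainder 1
Reading remainders bottom-up:
= 0o13116


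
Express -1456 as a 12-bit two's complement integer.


Original: 010110110000
Step 1 - Invert all bits: 101001001111
Step 2 - Add 1: 101001001111 + 1
= 101001010000 (represents -1456)


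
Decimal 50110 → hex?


Divide by 16 repeatedly:
50110 ÷ 16 = 3131 remainder 14 (E)
3131 ÷ 16 = 195 remainder 11 (B)
195 ÷ 16 = 12 remainder 3 (3)
12 ÷ 16 = 0 remainder 12 (C)
Reading remainders bottom-up:
= 0xC3BE


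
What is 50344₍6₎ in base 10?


Positional values (base 6):
  4 × 6^0 = 4 × 1 = 4
  4 × 6^1 = 4 × 6 = 24
  3 × 6^2 = 3 × 36 = 108
  0 × 6^3 = 0 × 216 = 0
  5 × 6^4 = 5 × 1296 = 6480
Sum = 4 + 24 + 108 + 0 + 6480
= 6616


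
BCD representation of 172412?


Each digit → 4-bit binary:
  1 → 0001
  7 → 0111
  2 → 0010
  4 → 0100
  1 → 0001
  2 → 0010
= 0001 0111 0010 0100 0001 0010


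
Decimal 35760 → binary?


Divide by 2 repeatedly:
35760 ÷ 2 = 17880 remainder 0
17880 ÷ 2 = 8940 remainder 0
8940 ÷ 2 = 4470 remainder 0
4470 ÷ 2 = 2235 remainder 0
2235 ÷ 2 = 1117 remainder 1
1117 ÷ 2 = 558 remainder 1
558 ÷ 2 = 279 remainder 0
279 ÷ 2 = 139 remainder 1
139 ÷ 2 = 69 remainder 1
69 ÷ 2 = 34 remainder 1
34 ÷ 2 = 17 remainder 0
17 ÷ 2 = 8 remainder 1
8 ÷ 2 = 4 remainder 0
4 ÷ 2 = 2 remainder 0
2 ÷ 2 = 1 remainder 0
1 ÷ 2 = 0 remainder 1
Reading remainders bottom-up:
= 1000101110110000


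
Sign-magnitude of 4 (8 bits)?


Sign bit: 0 (positive)
Magnitude: 4 = 0000100
= 00000100


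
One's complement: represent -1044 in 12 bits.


Original: 010000010100
Invert all bits:
  bit 0: 0 → 1
  bit 1: 1 → 0
  bit 2: 0 → 1
  bit 3: 0 → 1
  bit 4: 0 → 1
  bit 5: 0 → 1
  bit 6: 0 → 1
  bit 7: 1 → 0
  bit 8: 0 → 1
  bit 9: 1 → 0
  bit 10: 0 → 1
  bit 11: 0 → 1
= 101111101011


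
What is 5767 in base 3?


Divide by 3 repeatedly:
5767 ÷ 3 = 1922 remainder 1
1922 ÷ 3 = 640 remainder 2
640 ÷ 3 = 213 remainder 1
213 ÷ 3 = 71 remainder 0
71 ÷ 3 = 23 remainder 2
23 ÷ 3 = 7 remainder 2
7 ÷ 3 = 2 remainder 1
2 ÷ 3 = 0 remainder 2
Reading remainders bottom-up:
= 21220121


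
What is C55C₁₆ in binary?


Each hex digit → 4 binary bits:
  C = 1100
  5 = 0101
  5 = 0101
  C = 1100
Concatenate: 1100 0101 0101 1100
= 1100010101011100


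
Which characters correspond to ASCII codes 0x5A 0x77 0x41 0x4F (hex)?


Codes (hex): 0x5A 0x77 0x41 0x4F
Per-code ASCII lookup:
  0x5A = 90  (range 65-90: uppercase, 90 - 65 = 25) → 'Z'
  0x77 = 119  (range 97-122: lowercase, 119 - 97 = 22) → 'w'
  0x41 = 65  (range 65-90: uppercase, 65 - 65 = 0) → 'A'
  0x4F = 79  (range 65-90: uppercase, 79 - 65 = 14) → 'O'
= 'ZwAO'


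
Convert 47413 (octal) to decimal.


Positional values:
Position 0: 3 × 8^0 = 3
Position 1: 1 × 8^1 = 8
Position 2: 4 × 8^2 = 256
Position 3: 7 × 8^3 = 3584
Position 4: 4 × 8^4 = 16384
Sum = 3 + 8 + 256 + 3584 + 16384
= 20235


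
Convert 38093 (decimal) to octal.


Divide by 8 repeatedly:
38093 ÷ 8 = 4761 remainder 5
4761 ÷ 8 = 595 remainder 1
595 ÷ 8 = 74 remainder 3
74 ÷ 8 = 9 remainder 2
9 ÷ 8 = 1 remainder 1
1 ÷ 8 = 0 remainder 1
Reading remainders bottom-up:
= 0o112315


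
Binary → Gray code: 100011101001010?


Binary: 100011101001010
Gray code: G = B XOR (B >> 1)
B >> 1 = 010001110100101
100011101001010 XOR 010001110100101:
  1 XOR 0 = 1
  0 XOR 1 = 1
  0 XOR 0 = 0
  0 XOR 0 = 0
  1 XOR 0 = 1
  1 XOR 1 = 0
  1 XOR 1 = 0
  0 XOR 1 = 1
  1 XOR 0 = 1
  0 XOR 1 = 1
  0 XOR 0 = 0
  1 XOR 0 = 1
  0 XOR 1 = 1
  1 XOR 0 = 1
  0 XOR 1 = 1
= 110010011101111


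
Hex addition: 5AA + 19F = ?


Align and add column by column (LSB to MSB, each column mod 16 with carry):
  05AA
+ 019F
  ----
  col 0: A(10) + F(15) + 0 (carry in) = 25 → 9(9), carry out 1
  col 1: A(10) + 9(9) + 1 (carry in) = 20 → 4(4), carry out 1
  col 2: 5(5) + 1(1) + 1 (carry in) = 7 → 7(7), carry out 0
  col 3: 0(0) + 0(0) + 0 (carry in) = 0 → 0(0), carry out 0
Reading digits MSB→LSB: 0749
Strip leading zeros: 749
= 0x749


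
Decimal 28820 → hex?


Divide by 16 repeatedly:
28820 ÷ 16 = 1801 remainder 4 (4)
1801 ÷ 16 = 112 remainder 9 (9)
112 ÷ 16 = 7 remainder 0 (0)
7 ÷ 16 = 0 remainder 7 (7)
Reading remainders bottom-up:
= 0x7094


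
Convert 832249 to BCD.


Each digit → 4-bit binary:
  8 → 1000
  3 → 0011
  2 → 0010
  2 → 0010
  4 → 0100
  9 → 1001
= 1000 0011 0010 0010 0100 1001


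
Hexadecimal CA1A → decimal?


Positional values:
Position 0: A × 16^0 = 10 × 1 = 10
Position 1: 1 × 16^1 = 1 × 16 = 16
Position 2: A × 16^2 = 10 × 256 = 2560
Position 3: C × 16^3 = 12 × 4096 = 49152
Sum = 10 + 16 + 2560 + 49152
= 51738


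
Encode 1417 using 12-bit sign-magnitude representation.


Sign bit: 0 (positive)
Magnitude: 1417 = 10110001001
= 010110001001


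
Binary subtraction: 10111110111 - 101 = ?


Align and subtract column by column (LSB to MSB, borrowing when needed):
  10111110111
- 00000000101
  -----------
  col 0: (1 - 0 borrow-in) - 1 → 1 - 1 = 0, borrow out 0
  col 1: (1 - 0 borrow-in) - 0 → 1 - 0 = 1, borrow out 0
  col 2: (1 - 0 borrow-in) - 1 → 1 - 1 = 0, borrow out 0
  col 3: (0 - 0 borrow-in) - 0 → 0 - 0 = 0, borrow out 0
  col 4: (1 - 0 borrow-in) - 0 → 1 - 0 = 1, borrow out 0
  col 5: (1 - 0 borrow-in) - 0 → 1 - 0 = 1, borrow out 0
  col 6: (1 - 0 borrow-in) - 0 → 1 - 0 = 1, borrow out 0
  col 7: (1 - 0 borrow-in) - 0 → 1 - 0 = 1, borrow out 0
  col 8: (1 - 0 borrow-in) - 0 → 1 - 0 = 1, borrow out 0
  col 9: (0 - 0 borrow-in) - 0 → 0 - 0 = 0, borrow out 0
  col 10: (1 - 0 borrow-in) - 0 → 1 - 0 = 1, borrow out 0
Reading bits MSB→LSB: 10111110010
Strip leading zeros: 10111110010
= 10111110010


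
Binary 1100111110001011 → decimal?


Positional values:
Bit 0: 1 × 2^0 = 1
Bit 1: 1 × 2^1 = 2
Bit 3: 1 × 2^3 = 8
Bit 7: 1 × 2^7 = 128
Bit 8: 1 × 2^8 = 256
Bit 9: 1 × 2^9 = 512
Bit 10: 1 × 2^10 = 1024
Bit 11: 1 × 2^11 = 2048
Bit 14: 1 × 2^14 = 16384
Bit 15: 1 × 2^15 = 32768
Sum = 1 + 2 + 8 + 128 + 256 + 512 + 1024 + 2048 + 16384 + 32768
= 53131


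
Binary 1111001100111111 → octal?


Group into 3-bit groups: 001111001100111111
  001 = 1
  111 = 7
  001 = 1
  100 = 4
  111 = 7
  111 = 7
= 0o171477


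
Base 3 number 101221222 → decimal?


Positional values (base 3):
  2 × 3^0 = 2 × 1 = 2
  2 × 3^1 = 2 × 3 = 6
  2 × 3^2 = 2 × 9 = 18
  1 × 3^3 = 1 × 27 = 27
  2 × 3^4 = 2 × 81 = 162
  2 × 3^5 = 2 × 243 = 486
  1 × 3^6 = 1 × 729 = 729
  0 × 3^7 = 0 × 2187 = 0
  1 × 3^8 = 1 × 6561 = 6561
Sum = 2 + 6 + 18 + 27 + 162 + 486 + 729 + 0 + 6561
= 7991


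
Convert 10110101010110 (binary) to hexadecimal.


Group into 4-bit nibbles: 0010110101010110
  0010 = 2
  1101 = D
  0101 = 5
  0110 = 6
= 0x2D56


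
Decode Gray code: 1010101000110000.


Gray code: 1010101000110000
MSB stays the same: 1
Each subsequent bit = prev_binary XOR current_gray:
  B[1] = 1 XOR 0 = 1
  B[2] = 1 XOR 1 = 0
  B[3] = 0 XOR 0 = 0
  B[4] = 0 XOR 1 = 1
  B[5] = 1 XOR 0 = 1
  B[6] = 1 XOR 1 = 0
  B[7] = 0 XOR 0 = 0
  B[8] = 0 XOR 0 = 0
  B[9] = 0 XOR 0 = 0
  B[10] = 0 XOR 1 = 1
  B[11] = 1 XOR 1 = 0
  B[12] = 0 XOR 0 = 0
  B[13] = 0 XOR 0 = 0
  B[14] = 0 XOR 0 = 0
  B[15] = 0 XOR 0 = 0
= 1100110000100000 (52256 decimal)


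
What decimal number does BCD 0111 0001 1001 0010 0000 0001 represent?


Each 4-bit group → digit:
  0111 → 7
  0001 → 1
  1001 → 9
  0010 → 2
  0000 → 0
  0001 → 1
= 719201


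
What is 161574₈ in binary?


Each octal digit → 3 binary bits:
  1 = 001
  6 = 110
  1 = 001
  5 = 101
  7 = 111
  4 = 100
Concatenate: 001 110 001 101 111 100
= 001110001101111100


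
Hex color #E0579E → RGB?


Hex: #E0579E
R = E0₁₆ = 224
G = 57₁₆ = 87
B = 9E₁₆ = 158
= RGB(224, 87, 158)


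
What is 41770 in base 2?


Divide by 2 repeatedly:
41770 ÷ 2 = 20885 remainder 0
20885 ÷ 2 = 10442 remainder 1
10442 ÷ 2 = 5221 remainder 0
5221 ÷ 2 = 2610 remainder 1
2610 ÷ 2 = 1305 remainder 0
1305 ÷ 2 = 652 remainder 1
652 ÷ 2 = 326 remainder 0
326 ÷ 2 = 163 remainder 0
163 ÷ 2 = 81 remainder 1
81 ÷ 2 = 40 remainder 1
40 ÷ 2 = 20 remainder 0
20 ÷ 2 = 10 remainder 0
10 ÷ 2 = 5 remainder 0
5 ÷ 2 = 2 remainder 1
2 ÷ 2 = 1 remainder 0
1 ÷ 2 = 0 remainder 1
Reading remainders bottom-up:
= 1010001100101010


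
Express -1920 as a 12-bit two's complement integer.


Original: 011110000000
Step 1 - Invert all bits: 100001111111
Step 2 - Add 1: 100001111111 + 1
= 100010000000 (represents -1920)


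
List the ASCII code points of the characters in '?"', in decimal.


String: '?"'  (2 characters)
Per-character ASCII lookup:
  '?': special character: '?' = 63
  '"': special character: '"' = 34
= 63 34


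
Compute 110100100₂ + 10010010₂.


Align and add column by column (LSB to MSB, carry propagating):
  0110100100
+ 0010010010
  ----------
  col 0: 0 + 0 + 0 (carry in) = 0 → bit 0, carry out 0
  col 1: 0 + 1 + 0 (carry in) = 1 → bit 1, carry out 0
  col 2: 1 + 0 + 0 (carry in) = 1 → bit 1, carry out 0
  col 3: 0 + 0 + 0 (carry in) = 0 → bit 0, carry out 0
  col 4: 0 + 1 + 0 (carry in) = 1 → bit 1, carry out 0
  col 5: 1 + 0 + 0 (carry in) = 1 → bit 1, carry out 0
  col 6: 0 + 0 + 0 (carry in) = 0 → bit 0, carry out 0
  col 7: 1 + 1 + 0 (carry in) = 2 → bit 0, carry out 1
  col 8: 1 + 0 + 1 (carry in) = 2 → bit 0, carry out 1
  col 9: 0 + 0 + 1 (carry in) = 1 → bit 1, carry out 0
Reading bits MSB→LSB: 1000110110
Strip leading zeros: 1000110110
= 1000110110


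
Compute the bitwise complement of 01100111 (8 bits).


Original: 01100111
Invert all bits:
  bit 0: 0 → 1
  bit 1: 1 → 0
  bit 2: 1 → 0
  bit 3: 0 → 1
  bit 4: 0 → 1
  bit 5: 1 → 0
  bit 6: 1 → 0
  bit 7: 1 → 0
= 10011000


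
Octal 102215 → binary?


Each octal digit → 3 binary bits:
  1 = 001
  0 = 000
  2 = 010
  2 = 010
  1 = 001
  5 = 101
Concatenate: 001 000 010 010 001 101
= 001000010010001101


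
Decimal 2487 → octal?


Divide by 8 repeatedly:
2487 ÷ 8 = 310 remainder 7
310 ÷ 8 = 38 remainder 6
38 ÷ 8 = 4 remainder 6
4 ÷ 8 = 0 remainder 4
Reading remainders bottom-up:
= 0o4667


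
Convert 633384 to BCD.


Each digit → 4-bit binary:
  6 → 0110
  3 → 0011
  3 → 0011
  3 → 0011
  8 → 1000
  4 → 0100
= 0110 0011 0011 0011 1000 0100


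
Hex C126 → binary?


Each hex digit → 4 binary bits:
  C = 1100
  1 = 0001
  2 = 0010
  6 = 0110
Concatenate: 1100 0001 0010 0110
= 1100000100100110


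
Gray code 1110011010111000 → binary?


Gray code: 1110011010111000
MSB stays the same: 1
Each subsequent bit = prev_binary XOR current_gray:
  B[1] = 1 XOR 1 = 0
  B[2] = 0 XOR 1 = 1
  B[3] = 1 XOR 0 = 1
  B[4] = 1 XOR 0 = 1
  B[5] = 1 XOR 1 = 0
  B[6] = 0 XOR 1 = 1
  B[7] = 1 XOR 0 = 1
  B[8] = 1 XOR 1 = 0
  B[9] = 0 XOR 0 = 0
  B[10] = 0 XOR 1 = 1
  B[11] = 1 XOR 1 = 0
  B[12] = 0 XOR 1 = 1
  B[13] = 1 XOR 0 = 1
  B[14] = 1 XOR 0 = 1
  B[15] = 1 XOR 0 = 1
= 1011101100101111 (47919 decimal)


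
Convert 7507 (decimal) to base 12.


Divide by 12 repeatedly:
7507 ÷ 12 = 625 remainder 7
625 ÷ 12 = 52 remainder 1
52 ÷ 12 = 4 remainder 4
4 ÷ 12 = 0 remainder 4
Reading remainders bottom-up:
= 4417


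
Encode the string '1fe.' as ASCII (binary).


String: '1fe.'  (4 characters)
Per-character ASCII lookup:
  '1': digits start at 48: '1' = 48 + 1 = 49 → 110001
  'f': lowercase starts at 97: 'f' = 97 + 5 = 102 → 1100110
  'e': lowercase starts at 97: 'e' = 97 + 4 = 101 → 1100101
  '.': special character: '.' = 46 → 101110
= 110001 1100110 1100101 101110


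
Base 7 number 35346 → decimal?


Positional values (base 7):
  6 × 7^0 = 6 × 1 = 6
  4 × 7^1 = 4 × 7 = 28
  3 × 7^2 = 3 × 49 = 147
  5 × 7^3 = 5 × 343 = 1715
  3 × 7^4 = 3 × 2401 = 7203
Sum = 6 + 28 + 147 + 1715 + 7203
= 9099


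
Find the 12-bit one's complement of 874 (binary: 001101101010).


Original: 001101101010
Invert all bits:
  bit 0: 0 → 1
  bit 1: 0 → 1
  bit 2: 1 → 0
  bit 3: 1 → 0
  bit 4: 0 → 1
  bit 5: 1 → 0
  bit 6: 1 → 0
  bit 7: 0 → 1
  bit 8: 1 → 0
  bit 9: 0 → 1
  bit 10: 1 → 0
  bit 11: 0 → 1
= 110010010101


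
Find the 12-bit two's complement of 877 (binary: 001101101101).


Original: 001101101101
Step 1 - Invert all bits: 110010010010
Step 2 - Add 1: 110010010010 + 1
= 110010010011 (represents -877)


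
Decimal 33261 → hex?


Divide by 16 repeatedly:
33261 ÷ 16 = 2078 remainder 13 (D)
2078 ÷ 16 = 129 remainder 14 (E)
129 ÷ 16 = 8 remainder 1 (1)
8 ÷ 16 = 0 remainder 8 (8)
Reading remainders bottom-up:
= 0x81ED


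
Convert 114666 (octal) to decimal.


Positional values:
Position 0: 6 × 8^0 = 6
Position 1: 6 × 8^1 = 48
Position 2: 6 × 8^2 = 384
Position 3: 4 × 8^3 = 2048
Position 4: 1 × 8^4 = 4096
Position 5: 1 × 8^5 = 32768
Sum = 6 + 48 + 384 + 2048 + 4096 + 32768
= 39350


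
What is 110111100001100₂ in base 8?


Group into 3-bit groups: 110111100001100
  110 = 6
  111 = 7
  100 = 4
  001 = 1
  100 = 4
= 0o67414


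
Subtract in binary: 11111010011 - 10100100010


Align and subtract column by column (LSB to MSB, borrowing when needed):
  11111010011
- 10100100010
  -----------
  col 0: (1 - 0 borrow-in) - 0 → 1 - 0 = 1, borrow out 0
  col 1: (1 - 0 borrow-in) - 1 → 1 - 1 = 0, borrow out 0
  col 2: (0 - 0 borrow-in) - 0 → 0 - 0 = 0, borrow out 0
  col 3: (0 - 0 borrow-in) - 0 → 0 - 0 = 0, borrow out 0
  col 4: (1 - 0 borrow-in) - 0 → 1 - 0 = 1, borrow out 0
  col 5: (0 - 0 borrow-in) - 1 → borrow from next column: (0+2) - 1 = 1, borrow out 1
  col 6: (1 - 1 borrow-in) - 0 → 0 - 0 = 0, borrow out 0
  col 7: (1 - 0 borrow-in) - 0 → 1 - 0 = 1, borrow out 0
  col 8: (1 - 0 borrow-in) - 1 → 1 - 1 = 0, borrow out 0
  col 9: (1 - 0 borrow-in) - 0 → 1 - 0 = 1, borrow out 0
  col 10: (1 - 0 borrow-in) - 1 → 1 - 1 = 0, borrow out 0
Reading bits MSB→LSB: 01010110001
Strip leading zeros: 1010110001
= 1010110001


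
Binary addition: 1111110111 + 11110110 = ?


Align and add column by column (LSB to MSB, carry propagating):
  01111110111
+ 00011110110
  -----------
  col 0: 1 + 0 + 0 (carry in) = 1 → bit 1, carry out 0
  col 1: 1 + 1 + 0 (carry in) = 2 → bit 0, carry out 1
  col 2: 1 + 1 + 1 (carry in) = 3 → bit 1, carry out 1
  col 3: 0 + 0 + 1 (carry in) = 1 → bit 1, carry out 0
  col 4: 1 + 1 + 0 (carry in) = 2 → bit 0, carry out 1
  col 5: 1 + 1 + 1 (carry in) = 3 → bit 1, carry out 1
  col 6: 1 + 1 + 1 (carry in) = 3 → bit 1, carry out 1
  col 7: 1 + 1 + 1 (carry in) = 3 → bit 1, carry out 1
  col 8: 1 + 0 + 1 (carry in) = 2 → bit 0, carry out 1
  col 9: 1 + 0 + 1 (carry in) = 2 → bit 0, carry out 1
  col 10: 0 + 0 + 1 (carry in) = 1 → bit 1, carry out 0
Reading bits MSB→LSB: 10011101101
Strip leading zeros: 10011101101
= 10011101101


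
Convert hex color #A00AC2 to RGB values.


Hex: #A00AC2
R = A0₁₆ = 160
G = 0A₁₆ = 10
B = C2₁₆ = 194
= RGB(160, 10, 194)


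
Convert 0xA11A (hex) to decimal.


Positional values:
Position 0: A × 16^0 = 10 × 1 = 10
Position 1: 1 × 16^1 = 1 × 16 = 16
Position 2: 1 × 16^2 = 1 × 256 = 256
Position 3: A × 16^3 = 10 × 4096 = 40960
Sum = 10 + 16 + 256 + 40960
= 41242


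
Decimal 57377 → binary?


Divide by 2 repeatedly:
57377 ÷ 2 = 28688 remainder 1
28688 ÷ 2 = 14344 remainder 0
14344 ÷ 2 = 7172 remainder 0
7172 ÷ 2 = 3586 remainder 0
3586 ÷ 2 = 1793 remainder 0
1793 ÷ 2 = 896 remainder 1
896 ÷ 2 = 448 remainder 0
448 ÷ 2 = 224 remainder 0
224 ÷ 2 = 112 remainder 0
112 ÷ 2 = 56 remainder 0
56 ÷ 2 = 28 remainder 0
28 ÷ 2 = 14 remainder 0
14 ÷ 2 = 7 remainder 0
7 ÷ 2 = 3 remainder 1
3 ÷ 2 = 1 remainder 1
1 ÷ 2 = 0 remainder 1
Reading remainders bottom-up:
= 1110000000100001


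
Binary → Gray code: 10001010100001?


Binary: 10001010100001
Gray code: G = B XOR (B >> 1)
B >> 1 = 01000101010000
10001010100001 XOR 01000101010000:
  1 XOR 0 = 1
  0 XOR 1 = 1
  0 XOR 0 = 0
  0 XOR 0 = 0
  1 XOR 0 = 1
  0 XOR 1 = 1
  1 XOR 0 = 1
  0 XOR 1 = 1
  1 XOR 0 = 1
  0 XOR 1 = 1
  0 XOR 0 = 0
  0 XOR 0 = 0
  0 XOR 0 = 0
  1 XOR 0 = 1
= 11001111110001


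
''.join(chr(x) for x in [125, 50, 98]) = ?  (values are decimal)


Codes (decimal): 125 50 98
Per-code ASCII lookup:
  125  (special character) → '}'
  50  (range 48-57: digits, 50 - 48 = 2) → '2'
  98  (range 97-122: lowercase, 98 - 97 = 1) → 'b'
= '}2b'


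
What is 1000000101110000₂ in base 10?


Positional values:
Bit 4: 1 × 2^4 = 16
Bit 5: 1 × 2^5 = 32
Bit 6: 1 × 2^6 = 64
Bit 8: 1 × 2^8 = 256
Bit 15: 1 × 2^15 = 32768
Sum = 16 + 32 + 64 + 256 + 32768
= 33136


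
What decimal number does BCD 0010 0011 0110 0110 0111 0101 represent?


Each 4-bit group → digit:
  0010 → 2
  0011 → 3
  0110 → 6
  0110 → 6
  0111 → 7
  0101 → 5
= 236675


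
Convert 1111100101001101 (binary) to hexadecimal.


Group into 4-bit nibbles: 1111100101001101
  1111 = F
  1001 = 9
  0100 = 4
  1101 = D
= 0xF94D


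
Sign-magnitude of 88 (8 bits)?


Sign bit: 0 (positive)
Magnitude: 88 = 1011000
= 01011000


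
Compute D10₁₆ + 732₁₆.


Align and add column by column (LSB to MSB, each column mod 16 with carry):
  0D10
+ 0732
  ----
  col 0: 0(0) + 2(2) + 0 (carry in) = 2 → 2(2), carry out 0
  col 1: 1(1) + 3(3) + 0 (carry in) = 4 → 4(4), carry out 0
  col 2: D(13) + 7(7) + 0 (carry in) = 20 → 4(4), carry out 1
  col 3: 0(0) + 0(0) + 1 (carry in) = 1 → 1(1), carry out 0
Reading digits MSB→LSB: 1442
Strip leading zeros: 1442
= 0x1442


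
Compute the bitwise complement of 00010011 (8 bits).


Original: 00010011
Invert all bits:
  bit 0: 0 → 1
  bit 1: 0 → 1
  bit 2: 0 → 1
  bit 3: 1 → 0
  bit 4: 0 → 1
  bit 5: 0 → 1
  bit 6: 1 → 0
  bit 7: 1 → 0
= 11101100


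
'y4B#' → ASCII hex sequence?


String: 'y4B#'  (4 characters)
Per-character ASCII lookup:
  'y': lowercase starts at 97: 'y' = 97 + 24 = 121 → 0x79
  '4': digits start at 48: '4' = 48 + 4 = 52 → 0x34
  'B': uppercase starts at 65: 'B' = 65 + 1 = 66 → 0x42
  '#': special character: '#' = 35 → 0x23
= 0x79 0x34 0x42 0x23


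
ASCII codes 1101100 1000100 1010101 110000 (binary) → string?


Codes (binary): 1101100 1000100 1010101 110000
Per-code ASCII lookup:
  1101100 = 108  (range 97-122: lowercase, 108 - 97 = 11) → 'l'
  1000100 = 68  (range 65-90: uppercase, 68 - 65 = 3) → 'D'
  1010101 = 85  (range 65-90: uppercase, 85 - 65 = 20) → 'U'
  110000 = 48  (range 48-57: digits, 48 - 48 = 0) → '0'
= 'lDU0'


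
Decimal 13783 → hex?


Divide by 16 repeatedly:
13783 ÷ 16 = 861 remainder 7 (7)
861 ÷ 16 = 53 remainder 13 (D)
53 ÷ 16 = 3 remainder 5 (5)
3 ÷ 16 = 0 remainder 3 (3)
Reading remainders bottom-up:
= 0x35D7


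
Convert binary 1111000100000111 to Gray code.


Binary: 1111000100000111
Gray code: G = B XOR (B >> 1)
B >> 1 = 0111100010000011
1111000100000111 XOR 0111100010000011:
  1 XOR 0 = 1
  1 XOR 1 = 0
  1 XOR 1 = 0
  1 XOR 1 = 0
  0 XOR 1 = 1
  0 XOR 0 = 0
  0 XOR 0 = 0
  1 XOR 0 = 1
  0 XOR 1 = 1
  0 XOR 0 = 0
  0 XOR 0 = 0
  0 XOR 0 = 0
  0 XOR 0 = 0
  1 XOR 0 = 1
  1 XOR 1 = 0
  1 XOR 1 = 0
= 1000100110000100


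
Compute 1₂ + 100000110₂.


Align and add column by column (LSB to MSB, carry propagating):
  0000000001
+ 0100000110
  ----------
  col 0: 1 + 0 + 0 (carry in) = 1 → bit 1, carry out 0
  col 1: 0 + 1 + 0 (carry in) = 1 → bit 1, carry out 0
  col 2: 0 + 1 + 0 (carry in) = 1 → bit 1, carry out 0
  col 3: 0 + 0 + 0 (carry in) = 0 → bit 0, carry out 0
  col 4: 0 + 0 + 0 (carry in) = 0 → bit 0, carry out 0
  col 5: 0 + 0 + 0 (carry in) = 0 → bit 0, carry out 0
  col 6: 0 + 0 + 0 (carry in) = 0 → bit 0, carry out 0
  col 7: 0 + 0 + 0 (carry in) = 0 → bit 0, carry out 0
  col 8: 0 + 1 + 0 (carry in) = 1 → bit 1, carry out 0
  col 9: 0 + 0 + 0 (carry in) = 0 → bit 0, carry out 0
Reading bits MSB→LSB: 0100000111
Strip leading zeros: 100000111
= 100000111


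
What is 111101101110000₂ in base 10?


Positional values:
Bit 4: 1 × 2^4 = 16
Bit 5: 1 × 2^5 = 32
Bit 6: 1 × 2^6 = 64
Bit 8: 1 × 2^8 = 256
Bit 9: 1 × 2^9 = 512
Bit 11: 1 × 2^11 = 2048
Bit 12: 1 × 2^12 = 4096
Bit 13: 1 × 2^13 = 8192
Bit 14: 1 × 2^14 = 16384
Sum = 16 + 32 + 64 + 256 + 512 + 2048 + 4096 + 8192 + 16384
= 31600


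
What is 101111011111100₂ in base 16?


Group into 4-bit nibbles: 0101111011111100
  0101 = 5
  1110 = E
  1111 = F
  1100 = C
= 0x5EFC


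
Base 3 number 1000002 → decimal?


Positional values (base 3):
  2 × 3^0 = 2 × 1 = 2
  0 × 3^1 = 0 × 3 = 0
  0 × 3^2 = 0 × 9 = 0
  0 × 3^3 = 0 × 27 = 0
  0 × 3^4 = 0 × 81 = 0
  0 × 3^5 = 0 × 243 = 0
  1 × 3^6 = 1 × 729 = 729
Sum = 2 + 0 + 0 + 0 + 0 + 0 + 729
= 731
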